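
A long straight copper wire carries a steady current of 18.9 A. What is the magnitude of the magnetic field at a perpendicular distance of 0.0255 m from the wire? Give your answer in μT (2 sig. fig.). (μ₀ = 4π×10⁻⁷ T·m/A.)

For an infinitely long straight wire, B = μ₀I/(2πd).
B = (4π×10⁻⁷ × 18.9) / (2π × 0.0255) = 1.48×10⁻⁴ T.

B ≈ 150 μT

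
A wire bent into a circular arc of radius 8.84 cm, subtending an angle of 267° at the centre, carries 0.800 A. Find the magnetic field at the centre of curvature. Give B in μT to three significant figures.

B ≈ 4.22 μT

The Biot–Savart field of a circular arc at its centre is B = μ₀Iφ/(4πR), with φ = 4.66 rad.
B = (4π×10⁻⁷ × 0.800 × 4.66) / (4π × 0.0884) = 4.22×10⁻⁶ T.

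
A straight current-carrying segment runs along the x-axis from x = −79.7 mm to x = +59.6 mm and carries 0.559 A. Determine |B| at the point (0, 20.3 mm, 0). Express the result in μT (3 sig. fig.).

B ≈ 5.28 μT

For a finite straight segment, B = (μ₀I/4πd)(sinθ₁ + sinθ₂), where θ₁, θ₂ are the angles from the perpendicular to each end.
The perpendicular distance is d = 0.0203 m; the end-offsets along the wire are a = 0.0797 m and b = 0.0596 m.
sinθ₁ = 0.0797/√(0.0797²+0.0203²) = 0.9691; sinθ₂ = 0.0596/√(0.0596²+0.0203²) = 0.9466.
B = (4π×10⁻⁷ × 0.559) / (4π × 0.0203) × (0.9691 + 0.9466) = 5.28×10⁻⁶ T.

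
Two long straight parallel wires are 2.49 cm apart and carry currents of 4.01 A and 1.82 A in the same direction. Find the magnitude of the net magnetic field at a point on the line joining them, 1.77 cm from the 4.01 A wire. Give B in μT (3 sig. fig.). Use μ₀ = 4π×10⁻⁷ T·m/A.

Each long wire gives B = μ₀I/(2πd). Distances are d₁ = 0.0177 m and d₂ = 0.0072 m.
B₁ = 4.53×10⁻⁵ T, B₂ = 5.06×10⁻⁵ T.
Between parallel currents the two contributions point in opposite directions, so they subtract. B = |B₁ − B₂| = |4.53×10⁻⁵ − 5.06×10⁻⁵| = 5.24×10⁻⁶ T.

B ≈ 5.24 μT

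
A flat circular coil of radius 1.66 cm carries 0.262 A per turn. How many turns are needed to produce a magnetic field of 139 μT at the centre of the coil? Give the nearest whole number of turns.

N = 14

For an N-turn coil, B = Nμ₀I/(2R). A single turn gives B₁ = 9.92×10⁻⁶ T with R = 0.0166 m.
N = B/B₁ = 1.39×10⁻⁴ / 9.92×10⁻⁶ = 14.02.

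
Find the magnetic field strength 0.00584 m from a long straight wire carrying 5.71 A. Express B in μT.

For an infinitely long straight wire, B = μ₀I/(2πd).
B = (4π×10⁻⁷ × 5.71) / (2π × 0.00584) = 1.96×10⁻⁴ T.

B ≈ 196 μT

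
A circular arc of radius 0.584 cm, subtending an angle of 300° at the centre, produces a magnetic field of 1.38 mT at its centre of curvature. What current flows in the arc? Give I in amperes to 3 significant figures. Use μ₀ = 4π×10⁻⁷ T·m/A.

For a circular arc, B = μ₀Iφ/(4πR) with φ in radians; here φ = 5.236 rad.
So I = 4πRB/(μ₀φ) = 4π × 0.00584 × 1.38×10⁻³ / (4π×10⁻⁷ × 5.236) = 15.4 A.

I ≈ 15.4 A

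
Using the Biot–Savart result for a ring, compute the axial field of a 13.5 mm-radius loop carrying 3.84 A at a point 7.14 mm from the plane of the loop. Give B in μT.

B ≈ 123 μT

On the axis of a circular loop, B = μ₀IR² / [2(R²+z²)^(3/2)].
R² + z² = (0.0135)² + (0.00714)² = 0.0002332 m², and (R²+z²)^(3/2) = 3.56×10⁻⁶ m³.
B = (4π×10⁻⁷ × 3.84 × 0.0001822) / (2 × 3.56×10⁻⁶) = 1.23×10⁻⁴ T.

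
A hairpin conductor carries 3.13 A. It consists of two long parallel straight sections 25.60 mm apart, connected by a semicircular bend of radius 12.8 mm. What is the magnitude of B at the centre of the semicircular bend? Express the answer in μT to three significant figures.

B ≈ 126 μT

The semicircular arc contributes B_arc = μ₀I·π/(4πR) = μ₀I/(4R) = 7.68×10⁻⁵ T.
Each semi-infinite lead is at perpendicular distance R = 0.0128 m from the centre, with the perpendicular foot at its near end, so it contributes μ₀I/(4πR); both point the same way, together 4.89×10⁻⁵ T.
Arc and leads all point the same direction: B = 7.68×10⁻⁵ + 4.89×10⁻⁵ = 1.26×10⁻⁴ T.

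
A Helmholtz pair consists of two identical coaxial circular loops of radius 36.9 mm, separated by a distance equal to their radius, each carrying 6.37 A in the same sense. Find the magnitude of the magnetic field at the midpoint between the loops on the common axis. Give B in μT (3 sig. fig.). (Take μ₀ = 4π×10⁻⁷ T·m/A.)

Each loop contributes B = μ₀IR²/[2(R²+z²)^(3/2)] on the axis, with z measured from that loop.
Loop 1 (z = 0.01845 m): B₁ = 7.76×10⁻⁵ T. Loop 2 (z = 0.01845 m): B₂ = 7.76×10⁻⁵ T.
The fields add: B = B₁ + B₂ = 1.55×10⁻⁴ T.

B ≈ 155 μT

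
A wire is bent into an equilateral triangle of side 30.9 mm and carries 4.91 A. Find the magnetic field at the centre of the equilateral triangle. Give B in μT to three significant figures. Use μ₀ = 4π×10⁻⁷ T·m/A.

B ≈ 286 μT

Each side is a finite straight segment at perpendicular distance d = a/(2 tan(π/3)) = 0.00892 m from the centre, with end-angles ±π/3.
One side contributes B₁ = (μ₀I/4πd)·2 sin(π/3) = 9.53×10⁻⁵ T.
All 3 sides add in the same direction: B = 3 × 9.53×10⁻⁵ = 2.86×10⁻⁴ T.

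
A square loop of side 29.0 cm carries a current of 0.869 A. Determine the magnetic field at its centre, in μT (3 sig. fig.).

Each side is a finite straight segment at perpendicular distance d = a/(2 tan(π/4)) = 0.145 m from the centre, with end-angles ±π/4.
One side contributes B₁ = (μ₀I/4πd)·2 sin(π/4) = 8.48×10⁻⁷ T.
All 4 sides add in the same direction: B = 4 × 8.48×10⁻⁷ = 3.39×10⁻⁶ T.

B ≈ 3.39 μT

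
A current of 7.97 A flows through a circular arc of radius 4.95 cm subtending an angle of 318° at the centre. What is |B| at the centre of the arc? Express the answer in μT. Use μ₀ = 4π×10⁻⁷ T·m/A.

B ≈ 89.4 μT

The Biot–Savart field of a circular arc at its centre is B = μ₀Iφ/(4πR), with φ = 5.55 rad.
B = (4π×10⁻⁷ × 7.97 × 5.55) / (4π × 0.0495) = 8.94×10⁻⁵ T.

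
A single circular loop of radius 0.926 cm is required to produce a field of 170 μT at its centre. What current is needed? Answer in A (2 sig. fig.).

I ≈ 2.5 A

At the centre of a circular loop B = μ₀I/(2R), so I = 2RB/μ₀.
With R = 0.00926 m, I = 2 × 0.00926 × 1.70×10⁻⁴ / (4π×10⁻⁷) = 2.51 A.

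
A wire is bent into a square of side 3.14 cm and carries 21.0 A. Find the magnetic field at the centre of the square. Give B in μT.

Each side is a finite straight segment at perpendicular distance d = a/(2 tan(π/4)) = 0.0157 m from the centre, with end-angles ±π/4.
One side contributes B₁ = (μ₀I/4πd)·2 sin(π/4) = 1.89×10⁻⁴ T.
All 4 sides add in the same direction: B = 4 × 1.89×10⁻⁴ = 7.57×10⁻⁴ T.

B ≈ 757 μT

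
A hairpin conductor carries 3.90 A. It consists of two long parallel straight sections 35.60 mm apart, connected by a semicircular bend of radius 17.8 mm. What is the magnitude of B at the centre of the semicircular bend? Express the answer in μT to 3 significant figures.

The semicircular arc contributes B_arc = μ₀I·π/(4πR) = μ₀I/(4R) = 6.88×10⁻⁵ T.
Each semi-infinite lead is at perpendicular distance R = 0.0178 m from the centre, with the perpendicular foot at its near end, so it contributes μ₀I/(4πR); both point the same way, together 4.38×10⁻⁵ T.
Arc and leads all point the same direction: B = 6.88×10⁻⁵ + 4.38×10⁻⁵ = 1.13×10⁻⁴ T.

B ≈ 113 μT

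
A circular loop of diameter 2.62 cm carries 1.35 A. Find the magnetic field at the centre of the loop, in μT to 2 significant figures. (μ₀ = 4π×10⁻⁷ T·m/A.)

B ≈ 65 μT

At the centre of a circular loop the Biot–Savart law gives B = μ₀I/(2R) (so R = 0.0131 m).
B = (4π×10⁻⁷ × 1.35) / (2 × 0.0131) = 6.48×10⁻⁵ T.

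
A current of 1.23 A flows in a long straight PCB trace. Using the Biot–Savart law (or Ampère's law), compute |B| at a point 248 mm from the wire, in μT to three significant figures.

B ≈ 0.992 μT

For an infinitely long straight wire, B = μ₀I/(2πd).
B = (4π×10⁻⁷ × 1.23) / (2π × 0.248) = 9.92×10⁻⁷ T.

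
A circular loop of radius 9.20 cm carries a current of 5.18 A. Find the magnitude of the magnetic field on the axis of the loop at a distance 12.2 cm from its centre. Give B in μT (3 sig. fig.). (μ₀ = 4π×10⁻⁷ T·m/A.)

B ≈ 7.72 μT

On the axis of a circular loop, B = μ₀IR² / [2(R²+z²)^(3/2)].
R² + z² = (0.092)² + (0.122)² = 0.02335 m², and (R²+z²)^(3/2) = 3.57×10⁻³ m³.
B = (4π×10⁻⁷ × 5.18 × 0.008464) / (2 × 3.57×10⁻³) = 7.72×10⁻⁶ T.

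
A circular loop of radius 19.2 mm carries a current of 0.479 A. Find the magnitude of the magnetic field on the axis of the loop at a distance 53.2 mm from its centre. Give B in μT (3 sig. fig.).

On the axis of a circular loop, B = μ₀IR² / [2(R²+z²)^(3/2)].
R² + z² = (0.0192)² + (0.0532)² = 0.003199 m², and (R²+z²)^(3/2) = 1.81×10⁻⁴ m³.
B = (4π×10⁻⁷ × 0.479 × 0.0003686) / (2 × 1.81×10⁻⁴) = 6.13×10⁻⁷ T.

B ≈ 0.613 μT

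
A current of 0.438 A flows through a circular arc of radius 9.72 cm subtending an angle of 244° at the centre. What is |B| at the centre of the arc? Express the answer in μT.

The Biot–Savart field of a circular arc at its centre is B = μ₀Iφ/(4πR), with φ = 4.259 rad.
B = (4π×10⁻⁷ × 0.438 × 4.259) / (4π × 0.0972) = 1.92×10⁻⁶ T.

B ≈ 1.92 μT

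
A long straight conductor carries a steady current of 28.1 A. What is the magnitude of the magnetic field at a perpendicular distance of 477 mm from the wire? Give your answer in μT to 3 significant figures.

B ≈ 11.8 μT

For an infinitely long straight wire, B = μ₀I/(2πd).
B = (4π×10⁻⁷ × 28.1) / (2π × 0.477) = 1.18×10⁻⁵ T.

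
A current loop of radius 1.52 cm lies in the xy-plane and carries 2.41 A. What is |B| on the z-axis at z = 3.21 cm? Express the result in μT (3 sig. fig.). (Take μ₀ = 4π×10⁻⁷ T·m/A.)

B ≈ 7.81 μT

On the axis of a circular loop, B = μ₀IR² / [2(R²+z²)^(3/2)].
R² + z² = (0.0152)² + (0.0321)² = 0.001261 m², and (R²+z²)^(3/2) = 4.48×10⁻⁵ m³.
B = (4π×10⁻⁷ × 2.41 × 0.000231) / (2 × 4.48×10⁻⁵) = 7.81×10⁻⁶ T.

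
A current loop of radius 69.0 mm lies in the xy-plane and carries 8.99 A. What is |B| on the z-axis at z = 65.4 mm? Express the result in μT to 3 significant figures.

On the axis of a circular loop, B = μ₀IR² / [2(R²+z²)^(3/2)].
R² + z² = (0.069)² + (0.0654)² = 0.009038 m², and (R²+z²)^(3/2) = 8.59×10⁻⁴ m³.
B = (4π×10⁻⁷ × 8.99 × 0.004761) / (2 × 8.59×10⁻⁴) = 3.13×10⁻⁵ T.

B ≈ 31.3 μT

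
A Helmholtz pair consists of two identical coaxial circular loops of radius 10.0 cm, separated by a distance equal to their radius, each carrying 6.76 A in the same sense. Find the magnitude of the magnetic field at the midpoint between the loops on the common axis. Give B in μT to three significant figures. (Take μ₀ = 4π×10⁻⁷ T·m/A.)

B ≈ 60.8 μT

Each loop contributes B = μ₀IR²/[2(R²+z²)^(3/2)] on the axis, with z measured from that loop.
Loop 1 (z = 0.05 m): B₁ = 3.04×10⁻⁵ T. Loop 2 (z = 0.05 m): B₂ = 3.04×10⁻⁵ T.
The fields add: B = B₁ + B₂ = 6.08×10⁻⁵ T.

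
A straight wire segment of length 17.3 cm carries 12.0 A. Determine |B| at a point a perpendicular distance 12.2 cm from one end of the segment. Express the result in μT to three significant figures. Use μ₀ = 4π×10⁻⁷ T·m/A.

For a finite straight segment, B = (μ₀I/4πd)(sinθ₁ + sinθ₂), where θ₁, θ₂ are the angles from the perpendicular to each end.
The perpendicular foot is at one end, so the two end-offsets along the wire are 0 and L = 0.173 m.
sinθ₁ = 0/√(0²+0.122²) = 0.0000; sinθ₂ = 0.173/√(0.173²+0.122²) = 0.8172.
B = (4π×10⁻⁷ × 12.0) / (4π × 0.122) × (0.0000 + 0.8172) = 8.04×10⁻⁶ T.

B ≈ 8.04 μT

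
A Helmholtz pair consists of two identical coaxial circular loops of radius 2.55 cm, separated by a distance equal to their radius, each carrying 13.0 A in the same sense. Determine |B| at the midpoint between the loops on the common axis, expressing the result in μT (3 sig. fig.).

B ≈ 458 μT

Each loop contributes B = μ₀IR²/[2(R²+z²)^(3/2)] on the axis, with z measured from that loop.
Loop 1 (z = 0.01275 m): B₁ = 2.29×10⁻⁴ T. Loop 2 (z = 0.01275 m): B₂ = 2.29×10⁻⁴ T.
The fields add: B = B₁ + B₂ = 4.58×10⁻⁴ T.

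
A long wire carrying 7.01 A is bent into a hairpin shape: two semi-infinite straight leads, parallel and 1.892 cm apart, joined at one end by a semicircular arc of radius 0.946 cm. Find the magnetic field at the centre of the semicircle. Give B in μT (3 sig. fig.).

B ≈ 381 μT

The semicircular arc contributes B_arc = μ₀I·π/(4πR) = μ₀I/(4R) = 2.33×10⁻⁴ T.
Each semi-infinite lead is at perpendicular distance R = 0.00946 m from the centre, with the perpendicular foot at its near end, so it contributes μ₀I/(4πR); both point the same way, together 1.48×10⁻⁴ T.
Arc and leads all point the same direction: B = 2.33×10⁻⁴ + 1.48×10⁻⁴ = 3.81×10⁻⁴ T.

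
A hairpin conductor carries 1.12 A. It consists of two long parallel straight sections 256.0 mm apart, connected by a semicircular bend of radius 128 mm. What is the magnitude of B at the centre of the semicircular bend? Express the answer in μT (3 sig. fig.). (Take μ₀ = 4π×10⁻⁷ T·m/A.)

B ≈ 4.50 μT

The semicircular arc contributes B_arc = μ₀I·π/(4πR) = μ₀I/(4R) = 2.75×10⁻⁶ T.
Each semi-infinite lead is at perpendicular distance R = 0.128 m from the centre, with the perpendicular foot at its near end, so it contributes μ₀I/(4πR); both point the same way, together 1.75×10⁻⁶ T.
Arc and leads all point the same direction: B = 2.75×10⁻⁶ + 1.75×10⁻⁶ = 4.50×10⁻⁶ T.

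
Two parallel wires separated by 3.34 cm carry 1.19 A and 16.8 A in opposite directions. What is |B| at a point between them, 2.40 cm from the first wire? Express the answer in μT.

B ≈ 367 μT

Each long wire gives B = μ₀I/(2πd). Distances are d₁ = 0.024 m and d₂ = 0.0094 m.
B₁ = 9.92×10⁻⁶ T, B₂ = 3.57×10⁻⁴ T.
Between antiparallel currents both contributions point the same way, so they add. B = B₁ + B₂ = 9.92×10⁻⁶ + 3.57×10⁻⁴ = 3.67×10⁻⁴ T.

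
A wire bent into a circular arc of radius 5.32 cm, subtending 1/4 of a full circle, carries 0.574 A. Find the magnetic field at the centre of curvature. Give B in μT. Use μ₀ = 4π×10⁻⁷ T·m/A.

B ≈ 1.69 μT

The Biot–Savart field of a circular arc at its centre is B = μ₀Iφ/(4πR), with φ = 1.571 rad.
B = (4π×10⁻⁷ × 0.574 × 1.571) / (4π × 0.0532) = 1.69×10⁻⁶ T.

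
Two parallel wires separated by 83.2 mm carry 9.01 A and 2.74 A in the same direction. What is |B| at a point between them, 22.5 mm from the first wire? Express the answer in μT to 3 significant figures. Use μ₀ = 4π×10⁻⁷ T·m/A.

B ≈ 71.1 μT

Each long wire gives B = μ₀I/(2πd). Distances are d₁ = 0.0225 m and d₂ = 0.0607 m.
B₁ = 8.01×10⁻⁵ T, B₂ = 9.03×10⁻⁶ T.
Between parallel currents the two contributions point in opposite directions, so they subtract. B = |B₁ − B₂| = |8.01×10⁻⁵ − 9.03×10⁻⁶| = 7.11×10⁻⁵ T.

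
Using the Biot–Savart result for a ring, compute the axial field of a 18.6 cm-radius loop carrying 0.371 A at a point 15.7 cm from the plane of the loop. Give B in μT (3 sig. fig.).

B ≈ 0.559 μT

On the axis of a circular loop, B = μ₀IR² / [2(R²+z²)^(3/2)].
R² + z² = (0.186)² + (0.157)² = 0.05925 m², and (R²+z²)^(3/2) = 1.44×10⁻² m³.
B = (4π×10⁻⁷ × 0.371 × 0.0346) / (2 × 1.44×10⁻²) = 5.59×10⁻⁷ T.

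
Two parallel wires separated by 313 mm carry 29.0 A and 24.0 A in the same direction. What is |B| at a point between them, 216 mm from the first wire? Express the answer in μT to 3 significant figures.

Each long wire gives B = μ₀I/(2πd). Distances are d₁ = 0.216 m and d₂ = 0.097 m.
B₁ = 2.69×10⁻⁵ T, B₂ = 4.95×10⁻⁵ T.
Between parallel currents the two contributions point in opposite directions, so they subtract. B = |B₁ − B₂| = |2.69×10⁻⁵ − 4.95×10⁻⁵| = 2.26×10⁻⁵ T.

B ≈ 22.6 μT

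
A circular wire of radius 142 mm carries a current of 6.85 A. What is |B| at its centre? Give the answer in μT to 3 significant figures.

At the centre of a circular loop the Biot–Savart law gives B = μ₀I/(2R).
B = (4π×10⁻⁷ × 6.85) / (2 × 0.142) = 3.03×10⁻⁵ T.

B ≈ 30.3 μT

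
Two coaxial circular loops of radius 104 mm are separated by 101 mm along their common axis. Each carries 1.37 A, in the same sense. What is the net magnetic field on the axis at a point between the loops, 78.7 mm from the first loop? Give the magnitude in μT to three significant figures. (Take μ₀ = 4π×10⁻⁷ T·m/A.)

Each loop contributes B = μ₀IR²/[2(R²+z²)^(3/2)] on the axis, with z measured from that loop.
Loop 1 (z = 0.0787 m): B₁ = 4.20×10⁻⁶ T. Loop 2 (z = 0.0223 m): B₂ = 7.74×10⁻⁶ T.
The fields add: B = B₁ + B₂ = 1.19×10⁻⁵ T.

B ≈ 11.9 μT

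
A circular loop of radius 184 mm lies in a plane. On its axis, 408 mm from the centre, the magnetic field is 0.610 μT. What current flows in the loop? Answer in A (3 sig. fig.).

On the axis of a loop, B = μ₀IR²/[2(R²+z²)^(3/2)], so I = 2B(R²+z²)^(3/2)/(μ₀R²).
R² + z² = 0.03386 + 0.1665 = 0.2003 m²; raised to 3/2 gives 8.97×10⁻² m³.
I = 2 × 6.10×10⁻⁷ × 8.97×10⁻² / (1.26×10⁻⁶ × 0.03386) = 2.57 A.

I ≈ 2.57 A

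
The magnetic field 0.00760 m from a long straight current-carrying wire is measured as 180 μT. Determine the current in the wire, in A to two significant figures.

I ≈ 6.8 A

For a long straight wire B = μ₀I/(2πd), so I = 2πdB/μ₀.
I = 2π × 0.0076 × 1.80×10⁻⁴ / (4π×10⁻⁷) = 6.84 A.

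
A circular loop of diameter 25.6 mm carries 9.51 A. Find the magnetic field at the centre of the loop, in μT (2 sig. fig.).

B ≈ 470 μT

At the centre of a circular loop the Biot–Savart law gives B = μ₀I/(2R) (so R = 0.0128 m).
B = (4π×10⁻⁷ × 9.51) / (2 × 0.0128) = 4.67×10⁻⁴ T.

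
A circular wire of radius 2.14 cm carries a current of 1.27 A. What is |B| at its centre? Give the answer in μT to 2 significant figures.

At the centre of a circular loop the Biot–Savart law gives B = μ₀I/(2R).
B = (4π×10⁻⁷ × 1.27) / (2 × 0.0214) = 3.73×10⁻⁵ T.

B ≈ 37 μT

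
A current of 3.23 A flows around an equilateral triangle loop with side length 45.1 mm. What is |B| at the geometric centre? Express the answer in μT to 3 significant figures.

Each side is a finite straight segment at perpendicular distance d = a/(2 tan(π/3)) = 0.01302 m from the centre, with end-angles ±π/3.
One side contributes B₁ = (μ₀I/4πd)·2 sin(π/3) = 4.30×10⁻⁵ T.
All 3 sides add in the same direction: B = 3 × 4.30×10⁻⁵ = 1.29×10⁻⁴ T.

B ≈ 129 μT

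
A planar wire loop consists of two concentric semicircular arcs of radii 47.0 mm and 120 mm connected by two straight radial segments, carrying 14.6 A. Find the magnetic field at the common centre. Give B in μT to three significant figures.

The radial connectors point toward the centre, so dl × r̂ = 0 and they contribute nothing.
Each semicircle gives μ₀I/(4R): inner arc 9.76×10⁻⁵ T, outer arc 3.82×10⁻⁵ T.
The two arcs carry current in opposite angular senses, so their fields oppose: B = |9.76×10⁻⁵ − 3.82×10⁻⁵| = 5.94×10⁻⁵ T.

B ≈ 59.4 μT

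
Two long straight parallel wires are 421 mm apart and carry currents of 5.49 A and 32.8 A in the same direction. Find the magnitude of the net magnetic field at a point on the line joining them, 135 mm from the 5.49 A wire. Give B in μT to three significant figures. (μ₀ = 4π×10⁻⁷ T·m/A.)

Each long wire gives B = μ₀I/(2πd). Distances are d₁ = 0.135 m and d₂ = 0.286 m.
B₁ = 8.13×10⁻⁶ T, B₂ = 2.29×10⁻⁵ T.
Between parallel currents the two contributions point in opposite directions, so they subtract. B = |B₁ − B₂| = |8.13×10⁻⁶ − 2.29×10⁻⁵| = 1.48×10⁻⁵ T.

B ≈ 14.8 μT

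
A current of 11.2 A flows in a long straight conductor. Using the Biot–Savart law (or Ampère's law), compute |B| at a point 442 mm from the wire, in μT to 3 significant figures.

B ≈ 5.07 μT

For an infinitely long straight wire, B = μ₀I/(2πd).
B = (4π×10⁻⁷ × 11.2) / (2π × 0.442) = 5.07×10⁻⁶ T.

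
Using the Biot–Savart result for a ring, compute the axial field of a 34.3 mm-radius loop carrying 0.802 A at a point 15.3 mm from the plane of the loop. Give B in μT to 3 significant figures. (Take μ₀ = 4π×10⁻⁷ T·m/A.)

On the axis of a circular loop, B = μ₀IR² / [2(R²+z²)^(3/2)].
R² + z² = (0.0343)² + (0.0153)² = 0.001411 m², and (R²+z²)^(3/2) = 5.30×10⁻⁵ m³.
B = (4π×10⁻⁷ × 0.802 × 0.001176) / (2 × 5.30×10⁻⁵) = 1.12×10⁻⁵ T.

B ≈ 11.2 μT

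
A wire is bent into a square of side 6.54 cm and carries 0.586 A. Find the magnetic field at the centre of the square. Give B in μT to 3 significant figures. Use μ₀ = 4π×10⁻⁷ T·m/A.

Each side is a finite straight segment at perpendicular distance d = a/(2 tan(π/4)) = 0.0327 m from the centre, with end-angles ±π/4.
One side contributes B₁ = (μ₀I/4πd)·2 sin(π/4) = 2.53×10⁻⁶ T.
All 4 sides add in the same direction: B = 4 × 2.53×10⁻⁶ = 1.01×10⁻⁵ T.

B ≈ 10.1 μT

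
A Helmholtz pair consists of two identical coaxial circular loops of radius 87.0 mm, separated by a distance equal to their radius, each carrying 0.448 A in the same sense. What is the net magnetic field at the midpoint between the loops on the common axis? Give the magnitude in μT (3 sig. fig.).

Each loop contributes B = μ₀IR²/[2(R²+z²)^(3/2)] on the axis, with z measured from that loop.
Loop 1 (z = 0.0435 m): B₁ = 2.32×10⁻⁶ T. Loop 2 (z = 0.0435 m): B₂ = 2.32×10⁻⁶ T.
The fields add: B = B₁ + B₂ = 4.63×10⁻⁶ T.

B ≈ 4.63 μT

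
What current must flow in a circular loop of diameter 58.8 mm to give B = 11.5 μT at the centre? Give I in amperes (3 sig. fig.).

At the centre of a circular loop B = μ₀I/(2R), so I = 2RB/μ₀.
With R = 0.0294 m, I = 2 × 0.0294 × 1.15×10⁻⁵ / (4π×10⁻⁷) = 0.538 A.

I ≈ 0.538 A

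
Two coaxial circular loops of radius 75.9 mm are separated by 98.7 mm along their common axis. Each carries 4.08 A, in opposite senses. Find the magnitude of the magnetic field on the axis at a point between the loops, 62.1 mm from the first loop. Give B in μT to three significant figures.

B ≈ 9.02 μT

Each loop contributes B = μ₀IR²/[2(R²+z²)^(3/2)] on the axis, with z measured from that loop.
Loop 1 (z = 0.0621 m): B₁ = 1.57×10⁻⁵ T. Loop 2 (z = 0.0366 m): B₂ = 2.47×10⁻⁵ T.
The fields oppose: B = |B₁ − B₂| = 9.02×10⁻⁶ T.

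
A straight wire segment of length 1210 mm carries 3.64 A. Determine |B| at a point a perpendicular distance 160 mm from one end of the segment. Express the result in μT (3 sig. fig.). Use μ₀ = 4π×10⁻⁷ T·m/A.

For a finite straight segment, B = (μ₀I/4πd)(sinθ₁ + sinθ₂), where θ₁, θ₂ are the angles from the perpendicular to each end.
The perpendicular foot is at one end, so the two end-offsets along the wire are 0 and L = 1.21 m.
sinθ₁ = 0/√(0²+0.16²) = 0.0000; sinθ₂ = 1.21/√(1.21²+0.16²) = 0.9914.
B = (4π×10⁻⁷ × 3.64) / (4π × 0.16) × (0.0000 + 0.9914) = 2.26×10⁻⁶ T.

B ≈ 2.26 μT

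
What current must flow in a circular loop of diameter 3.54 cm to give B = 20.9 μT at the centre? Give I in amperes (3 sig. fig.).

I ≈ 0.589 A

At the centre of a circular loop B = μ₀I/(2R), so I = 2RB/μ₀.
With R = 0.0177 m, I = 2 × 0.0177 × 2.09×10⁻⁵ / (4π×10⁻⁷) = 0.589 A.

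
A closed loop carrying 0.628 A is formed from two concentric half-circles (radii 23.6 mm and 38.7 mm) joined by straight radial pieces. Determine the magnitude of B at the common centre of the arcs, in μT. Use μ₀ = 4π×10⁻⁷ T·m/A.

The radial connectors point toward the centre, so dl × r̂ = 0 and they contribute nothing.
Each semicircle gives μ₀I/(4R): inner arc 8.36×10⁻⁶ T, outer arc 5.10×10⁻⁶ T.
The two arcs carry current in opposite angular senses, so their fields oppose: B = |8.36×10⁻⁶ − 5.10×10⁻⁶| = 3.26×10⁻⁶ T.

B ≈ 3.26 μT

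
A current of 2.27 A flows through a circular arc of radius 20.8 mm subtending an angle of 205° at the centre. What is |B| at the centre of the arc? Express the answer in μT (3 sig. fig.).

The Biot–Savart field of a circular arc at its centre is B = μ₀Iφ/(4πR), with φ = 3.578 rad.
B = (4π×10⁻⁷ × 2.27 × 3.578) / (4π × 0.0208) = 3.90×10⁻⁵ T.

B ≈ 39.0 μT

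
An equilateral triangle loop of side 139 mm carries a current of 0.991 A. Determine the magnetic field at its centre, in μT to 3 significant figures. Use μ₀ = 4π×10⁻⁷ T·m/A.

B ≈ 12.8 μT

Each side is a finite straight segment at perpendicular distance d = a/(2 tan(π/3)) = 0.04013 m from the centre, with end-angles ±π/3.
One side contributes B₁ = (μ₀I/4πd)·2 sin(π/3) = 4.28×10⁻⁶ T.
All 3 sides add in the same direction: B = 3 × 4.28×10⁻⁶ = 1.28×10⁻⁵ T.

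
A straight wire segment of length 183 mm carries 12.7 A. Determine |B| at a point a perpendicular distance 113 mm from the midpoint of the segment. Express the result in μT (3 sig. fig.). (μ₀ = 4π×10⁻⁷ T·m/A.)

For a finite straight segment, B = (μ₀I/4πd)(sinθ₁ + sinθ₂), where θ₁, θ₂ are the angles from the perpendicular to each end.
The perpendicular from the point meets the wire at its midpoint, so each end is L/2 = 0.0915 m away along the wire.
sinθ₁ = 0.0915/√(0.0915²+0.113²) = 0.6293; sinθ₂ = 0.0915/√(0.0915²+0.113²) = 0.6293.
B = (4π×10⁻⁷ × 12.7) / (4π × 0.113) × (0.6293 + 0.6293) = 1.41×10⁻⁵ T.

B ≈ 14.1 μT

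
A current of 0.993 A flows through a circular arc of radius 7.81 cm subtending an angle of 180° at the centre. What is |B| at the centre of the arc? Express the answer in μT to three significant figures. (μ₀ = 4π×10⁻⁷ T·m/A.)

B ≈ 3.99 μT

The Biot–Savart field of a circular arc at its centre is B = μ₀Iφ/(4πR), with φ = 3.142 rad.
B = (4π×10⁻⁷ × 0.993 × 3.142) / (4π × 0.0781) = 3.99×10⁻⁶ T.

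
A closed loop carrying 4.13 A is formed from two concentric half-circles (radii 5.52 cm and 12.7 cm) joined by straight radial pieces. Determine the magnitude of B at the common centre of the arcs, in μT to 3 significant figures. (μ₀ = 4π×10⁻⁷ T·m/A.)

B ≈ 13.3 μT

The radial connectors point toward the centre, so dl × r̂ = 0 and they contribute nothing.
Each semicircle gives μ₀I/(4R): inner arc 2.35×10⁻⁵ T, outer arc 1.02×10⁻⁵ T.
The two arcs carry current in opposite angular senses, so their fields oppose: B = |2.35×10⁻⁵ − 1.02×10⁻⁵| = 1.33×10⁻⁵ T.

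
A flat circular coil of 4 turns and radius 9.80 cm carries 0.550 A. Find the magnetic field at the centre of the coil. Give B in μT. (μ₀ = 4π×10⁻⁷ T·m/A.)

B ≈ 14.1 μT

For an N-turn flat coil, B = Nμ₀I/(2R) with R = 0.098 m.
B = 4 × 3.53×10⁻⁶ T = 1.41×10⁻⁵ T.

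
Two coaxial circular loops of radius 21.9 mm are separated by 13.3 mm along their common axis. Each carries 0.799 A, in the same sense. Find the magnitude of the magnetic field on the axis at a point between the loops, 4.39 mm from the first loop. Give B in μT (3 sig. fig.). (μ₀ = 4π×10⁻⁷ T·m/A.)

Each loop contributes B = μ₀IR²/[2(R²+z²)^(3/2)] on the axis, with z measured from that loop.
Loop 1 (z = 0.00439 m): B₁ = 2.16×10⁻⁵ T. Loop 2 (z = 0.00891 m): B₂ = 1.82×10⁻⁵ T.
The fields add: B = B₁ + B₂ = 3.98×10⁻⁵ T.

B ≈ 39.8 μT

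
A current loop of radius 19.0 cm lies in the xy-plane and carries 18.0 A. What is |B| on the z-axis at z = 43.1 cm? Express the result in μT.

On the axis of a circular loop, B = μ₀IR² / [2(R²+z²)^(3/2)].
R² + z² = (0.19)² + (0.431)² = 0.2219 m², and (R²+z²)^(3/2) = 0.105 m³.
B = (4π×10⁻⁷ × 18.0 × 0.0361) / (2 × 0.105) = 3.91×10⁻⁶ T.

B ≈ 3.91 μT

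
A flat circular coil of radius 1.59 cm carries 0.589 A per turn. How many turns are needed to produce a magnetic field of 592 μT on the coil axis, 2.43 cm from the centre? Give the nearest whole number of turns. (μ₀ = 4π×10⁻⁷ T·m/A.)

N = 155

For an N-turn coil, B = Nμ₀IR²/[2(R²+z²)^(3/2)]. A single turn gives B₁ = 3.82×10⁻⁶ T with R = 0.0159 m, z = 0.0243 m.
N = B/B₁ = 5.92×10⁻⁴ / 3.82×10⁻⁶ = 154.95.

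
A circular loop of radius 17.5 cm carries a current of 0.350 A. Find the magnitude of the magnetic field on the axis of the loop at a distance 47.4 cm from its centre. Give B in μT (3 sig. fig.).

B ≈ 0.0522 μT

On the axis of a circular loop, B = μ₀IR² / [2(R²+z²)^(3/2)].
R² + z² = (0.175)² + (0.474)² = 0.2553 m², and (R²+z²)^(3/2) = 0.129 m³.
B = (4π×10⁻⁷ × 0.350 × 0.03063) / (2 × 0.129) = 5.22×10⁻⁸ T.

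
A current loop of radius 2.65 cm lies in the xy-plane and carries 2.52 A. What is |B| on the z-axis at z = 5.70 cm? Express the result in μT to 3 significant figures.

On the axis of a circular loop, B = μ₀IR² / [2(R²+z²)^(3/2)].
R² + z² = (0.0265)² + (0.057)² = 0.003951 m², and (R²+z²)^(3/2) = 2.48×10⁻⁴ m³.
B = (4π×10⁻⁷ × 2.52 × 0.0007022) / (2 × 2.48×10⁻⁴) = 4.48×10⁻⁶ T.

B ≈ 4.48 μT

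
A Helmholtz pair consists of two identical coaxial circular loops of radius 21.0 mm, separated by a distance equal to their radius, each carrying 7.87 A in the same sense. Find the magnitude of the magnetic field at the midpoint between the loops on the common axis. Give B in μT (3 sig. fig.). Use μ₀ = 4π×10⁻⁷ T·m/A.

Each loop contributes B = μ₀IR²/[2(R²+z²)^(3/2)] on the axis, with z measured from that loop.
Loop 1 (z = 0.0105 m): B₁ = 1.68×10⁻⁴ T. Loop 2 (z = 0.0105 m): B₂ = 1.68×10⁻⁴ T.
The fields add: B = B₁ + B₂ = 3.37×10⁻⁴ T.

B ≈ 337 μT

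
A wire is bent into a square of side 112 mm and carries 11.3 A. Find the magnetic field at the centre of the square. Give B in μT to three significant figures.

Each side is a finite straight segment at perpendicular distance d = a/(2 tan(π/4)) = 0.056 m from the centre, with end-angles ±π/4.
One side contributes B₁ = (μ₀I/4πd)·2 sin(π/4) = 2.85×10⁻⁵ T.
All 4 sides add in the same direction: B = 4 × 2.85×10⁻⁵ = 1.14×10⁻⁴ T.

B ≈ 114 μT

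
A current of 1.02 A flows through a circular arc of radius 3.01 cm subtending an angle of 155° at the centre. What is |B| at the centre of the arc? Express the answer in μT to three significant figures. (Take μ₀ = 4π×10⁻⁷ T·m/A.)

B ≈ 9.17 μT

The Biot–Savart field of a circular arc at its centre is B = μ₀Iφ/(4πR), with φ = 2.705 rad.
B = (4π×10⁻⁷ × 1.02 × 2.705) / (4π × 0.0301) = 9.17×10⁻⁶ T.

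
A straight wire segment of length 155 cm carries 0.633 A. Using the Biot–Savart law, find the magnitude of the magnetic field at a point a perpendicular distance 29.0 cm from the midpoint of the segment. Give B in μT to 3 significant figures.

For a finite straight segment, B = (μ₀I/4πd)(sinθ₁ + sinθ₂), where θ₁, θ₂ are the angles from the perpendicular to each end.
The perpendicular from the point meets the wire at its midpoint, so each end is L/2 = 0.775 m away along the wire.
sinθ₁ = 0.775/√(0.775²+0.29²) = 0.9366; sinθ₂ = 0.775/√(0.775²+0.29²) = 0.9366.
B = (4π×10⁻⁷ × 0.633) / (4π × 0.29) × (0.9366 + 0.9366) = 4.09×10⁻⁷ T.

B ≈ 0.409 μT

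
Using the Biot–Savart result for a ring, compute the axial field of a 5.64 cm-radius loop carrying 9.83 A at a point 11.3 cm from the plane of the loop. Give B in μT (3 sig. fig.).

On the axis of a circular loop, B = μ₀IR² / [2(R²+z²)^(3/2)].
R² + z² = (0.0564)² + (0.113)² = 0.01595 m², and (R²+z²)^(3/2) = 2.01×10⁻³ m³.
B = (4π×10⁻⁷ × 9.83 × 0.003181) / (2 × 2.01×10⁻³) = 9.75×10⁻⁶ T.

B ≈ 9.75 μT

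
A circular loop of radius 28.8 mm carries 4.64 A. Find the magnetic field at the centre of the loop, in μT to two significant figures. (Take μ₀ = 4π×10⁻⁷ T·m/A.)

At the centre of a circular loop the Biot–Savart law gives B = μ₀I/(2R).
B = (4π×10⁻⁷ × 4.64) / (2 × 0.0288) = 1.01×10⁻⁴ T.

B ≈ 100 μT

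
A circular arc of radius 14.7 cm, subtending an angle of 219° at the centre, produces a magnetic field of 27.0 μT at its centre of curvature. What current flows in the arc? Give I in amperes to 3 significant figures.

For a circular arc, B = μ₀Iφ/(4πR) with φ in radians; here φ = 3.822 rad.
So I = 4πRB/(μ₀φ) = 4π × 0.147 × 2.70×10⁻⁵ / (4π×10⁻⁷ × 3.822) = 10.4 A.

I ≈ 10.4 A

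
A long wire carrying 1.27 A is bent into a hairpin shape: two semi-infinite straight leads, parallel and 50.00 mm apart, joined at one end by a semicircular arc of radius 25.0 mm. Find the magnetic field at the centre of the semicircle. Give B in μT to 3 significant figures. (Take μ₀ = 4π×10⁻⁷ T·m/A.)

B ≈ 26.1 μT

The semicircular arc contributes B_arc = μ₀I·π/(4πR) = μ₀I/(4R) = 1.60×10⁻⁵ T.
Each semi-infinite lead is at perpendicular distance R = 0.025 m from the centre, with the perpendicular foot at its near end, so it contributes μ₀I/(4πR); both point the same way, together 1.02×10⁻⁵ T.
Arc and leads all point the same direction: B = 1.60×10⁻⁵ + 1.02×10⁻⁵ = 2.61×10⁻⁵ T.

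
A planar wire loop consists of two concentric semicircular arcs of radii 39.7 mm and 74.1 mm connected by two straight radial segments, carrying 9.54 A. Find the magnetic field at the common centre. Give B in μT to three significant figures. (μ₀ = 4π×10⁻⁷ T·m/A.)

The radial connectors point toward the centre, so dl × r̂ = 0 and they contribute nothing.
Each semicircle gives μ₀I/(4R): inner arc 7.55×10⁻⁵ T, outer arc 4.04×10⁻⁵ T.
The two arcs carry current in opposite angular senses, so their fields oppose: B = |7.55×10⁻⁵ − 4.04×10⁻⁵| = 3.50×10⁻⁵ T.

B ≈ 35.0 μT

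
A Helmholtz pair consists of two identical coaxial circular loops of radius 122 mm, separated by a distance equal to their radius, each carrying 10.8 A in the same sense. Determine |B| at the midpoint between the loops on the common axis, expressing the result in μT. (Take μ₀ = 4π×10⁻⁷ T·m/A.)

Each loop contributes B = μ₀IR²/[2(R²+z²)^(3/2)] on the axis, with z measured from that loop.
Loop 1 (z = 0.061 m): B₁ = 3.98×10⁻⁵ T. Loop 2 (z = 0.061 m): B₂ = 3.98×10⁻⁵ T.
The fields add: B = B₁ + B₂ = 7.96×10⁻⁵ T.

B ≈ 79.6 μT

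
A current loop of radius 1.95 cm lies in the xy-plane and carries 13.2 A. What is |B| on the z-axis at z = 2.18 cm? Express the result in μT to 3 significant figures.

On the axis of a circular loop, B = μ₀IR² / [2(R²+z²)^(3/2)].
R² + z² = (0.0195)² + (0.0218)² = 0.0008555 m², and (R²+z²)^(3/2) = 2.50×10⁻⁵ m³.
B = (4π×10⁻⁷ × 13.2 × 0.0003802) / (2 × 2.50×10⁻⁵) = 1.26×10⁻⁴ T.

B ≈ 126 μT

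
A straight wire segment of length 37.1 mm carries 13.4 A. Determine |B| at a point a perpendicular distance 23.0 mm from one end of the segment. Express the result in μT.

For a finite straight segment, B = (μ₀I/4πd)(sinθ₁ + sinθ₂), where θ₁, θ₂ are the angles from the perpendicular to each end.
The perpendicular foot is at one end, so the two end-offsets along the wire are 0 and L = 0.0371 m.
sinθ₁ = 0/√(0²+0.023²) = 0.0000; sinθ₂ = 0.0371/√(0.0371²+0.023²) = 0.8499.
B = (4π×10⁻⁷ × 13.4) / (4π × 0.023) × (0.0000 + 0.8499) = 4.95×10⁻⁵ T.

B ≈ 49.5 μT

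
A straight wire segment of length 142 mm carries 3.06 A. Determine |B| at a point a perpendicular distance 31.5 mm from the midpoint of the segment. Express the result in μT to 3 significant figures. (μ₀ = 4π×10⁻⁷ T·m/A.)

B ≈ 17.8 μT

For a finite straight segment, B = (μ₀I/4πd)(sinθ₁ + sinθ₂), where θ₁, θ₂ are the angles from the perpendicular to each end.
The perpendicular from the point meets the wire at its midpoint, so each end is L/2 = 0.071 m away along the wire.
sinθ₁ = 0.071/√(0.071²+0.0315²) = 0.9141; sinθ₂ = 0.071/√(0.071²+0.0315²) = 0.9141.
B = (4π×10⁻⁷ × 3.06) / (4π × 0.0315) × (0.9141 + 0.9141) = 1.78×10⁻⁵ T.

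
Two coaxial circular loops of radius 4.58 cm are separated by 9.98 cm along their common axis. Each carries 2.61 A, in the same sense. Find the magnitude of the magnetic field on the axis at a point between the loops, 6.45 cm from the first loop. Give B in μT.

B ≈ 24.7 μT

Each loop contributes B = μ₀IR²/[2(R²+z²)^(3/2)] on the axis, with z measured from that loop.
Loop 1 (z = 0.0645 m): B₁ = 6.95×10⁻⁶ T. Loop 2 (z = 0.0353 m): B₂ = 1.78×10⁻⁵ T.
The fields add: B = B₁ + B₂ = 2.47×10⁻⁵ T.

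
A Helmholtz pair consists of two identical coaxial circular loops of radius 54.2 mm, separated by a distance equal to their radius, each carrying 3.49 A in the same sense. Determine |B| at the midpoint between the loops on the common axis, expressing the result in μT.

B ≈ 57.9 μT

Each loop contributes B = μ₀IR²/[2(R²+z²)^(3/2)] on the axis, with z measured from that loop.
Loop 1 (z = 0.0271 m): B₁ = 2.89×10⁻⁵ T. Loop 2 (z = 0.0271 m): B₂ = 2.89×10⁻⁵ T.
The fields add: B = B₁ + B₂ = 5.79×10⁻⁵ T.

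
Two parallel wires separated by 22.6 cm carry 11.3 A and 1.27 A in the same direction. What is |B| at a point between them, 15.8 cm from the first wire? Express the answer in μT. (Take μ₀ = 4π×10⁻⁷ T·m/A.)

Each long wire gives B = μ₀I/(2πd). Distances are d₁ = 0.158 m and d₂ = 0.068 m.
B₁ = 1.43×10⁻⁵ T, B₂ = 3.74×10⁻⁶ T.
Between parallel currents the two contributions point in opposite directions, so they subtract. B = |B₁ − B₂| = |1.43×10⁻⁵ − 3.74×10⁻⁶| = 1.06×10⁻⁵ T.

B ≈ 10.6 μT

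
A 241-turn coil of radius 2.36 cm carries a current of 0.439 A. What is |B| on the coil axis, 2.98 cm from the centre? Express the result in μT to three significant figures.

For an N-turn flat coil, B = Nμ₀IR²/[2(R²+z²)^(3/2)] with R = 0.0236 m, z = 0.0298 m.
B = 241 × 2.80×10⁻⁶ T = 6.74×10⁻⁴ T.

B ≈ 674 μT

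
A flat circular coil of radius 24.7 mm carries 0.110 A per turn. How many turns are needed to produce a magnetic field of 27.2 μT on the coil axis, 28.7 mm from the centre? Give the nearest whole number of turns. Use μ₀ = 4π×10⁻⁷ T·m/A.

For an N-turn coil, B = Nμ₀IR²/[2(R²+z²)^(3/2)]. A single turn gives B₁ = 7.77×10⁻⁷ T with R = 0.0247 m, z = 0.0287 m.
N = B/B₁ = 2.72×10⁻⁵ / 7.77×10⁻⁷ = 35.02.

N = 35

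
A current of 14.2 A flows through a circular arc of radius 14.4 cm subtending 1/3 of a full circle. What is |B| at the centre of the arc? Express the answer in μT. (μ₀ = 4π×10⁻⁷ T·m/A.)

The Biot–Savart field of a circular arc at its centre is B = μ₀Iφ/(4πR), with φ = 2.094 rad.
B = (4π×10⁻⁷ × 14.2 × 2.094) / (4π × 0.144) = 2.07×10⁻⁵ T.

B ≈ 20.7 μT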